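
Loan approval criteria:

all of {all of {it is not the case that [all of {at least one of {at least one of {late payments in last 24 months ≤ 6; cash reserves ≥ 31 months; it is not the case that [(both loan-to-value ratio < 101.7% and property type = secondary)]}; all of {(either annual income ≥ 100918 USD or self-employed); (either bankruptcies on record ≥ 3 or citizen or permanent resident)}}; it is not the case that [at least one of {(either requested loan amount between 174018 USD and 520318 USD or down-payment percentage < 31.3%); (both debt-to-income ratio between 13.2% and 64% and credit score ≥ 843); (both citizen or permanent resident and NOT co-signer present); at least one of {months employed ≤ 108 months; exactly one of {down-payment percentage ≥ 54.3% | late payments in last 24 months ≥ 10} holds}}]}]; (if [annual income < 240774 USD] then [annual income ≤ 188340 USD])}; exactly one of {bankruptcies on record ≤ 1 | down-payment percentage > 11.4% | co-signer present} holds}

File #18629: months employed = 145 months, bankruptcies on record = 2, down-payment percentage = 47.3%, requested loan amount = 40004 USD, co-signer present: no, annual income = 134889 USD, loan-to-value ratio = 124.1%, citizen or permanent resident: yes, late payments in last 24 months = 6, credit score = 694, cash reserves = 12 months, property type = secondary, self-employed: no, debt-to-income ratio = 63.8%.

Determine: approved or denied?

Approved

Atomic conditions:
  late payments in last 24 months ≤ 6: 6 ≤ 6 is true
  cash reserves ≥ 31 months: 12 ≥ 31 is false
  loan-to-value ratio < 101.7%: 124.1 < 101.7 is false
  property type = secondary: secondary == secondary is true
  annual income ≥ 100918 USD: 134889 ≥ 100918 is true
  self-employed: no → false
  bankruptcies on record ≥ 3: 2 ≥ 3 is false
  citizen or permanent resident: yes → true
  requested loan amount between 174018 USD and 520318 USD: 40004 in [174018, 520318] is false
  down-payment percentage < 31.3%: 47.3 < 31.3 is false
  debt-to-income ratio between 13.2% and 64%: 63.8 in [13.2, 64] is true
  credit score ≥ 843: 694 ≥ 843 is false
  NOT co-signer present: no → true
  months employed ≤ 108 months: 145 ≤ 108 is false
  down-payment percentage ≥ 54.3%: 47.3 ≥ 54.3 is false
  late payments in last 24 months ≥ 10: 6 ≥ 10 is false
  annual income < 240774 USD: 134889 < 240774 is true
  annual income ≤ 188340 USD: 134889 ≤ 188340 is true
  bankruptcies on record ≤ 1: 2 ≤ 1 is false
  down-payment percentage > 11.4%: 47.3 > 11.4 is true
  co-signer present: no → false
Combine:
[1.1.1.1.1.3.1] false AND true = false
[1.1.1.1.1.3] NOT false = true
[1.1.1.1.1] true OR false OR true = true
[1.1.1.1.2.1] true OR false = true
[1.1.1.1.2.2] false OR true = true
[1.1.1.1.2] true AND true = true
[1.1.1.1] true OR true = true
[1.1.1.2.1.1] false OR false = false
[1.1.1.2.1.2] true AND false = false
[1.1.1.2.1.3] true AND true = true
[1.1.1.2.1.4.2] exactly-one(false, false) = false
[1.1.1.2.1.4] false OR false = false
[1.1.1.2.1] false OR false OR true OR false = true
[1.1.1.2] NOT true = false
[1.1.1] true AND false = false
[1.1] NOT false = true
[1.2] true → true = true
[1] true AND true = true
[2] exactly-one(false, true, false) = true
[root] true AND true = true
Overall: true → approved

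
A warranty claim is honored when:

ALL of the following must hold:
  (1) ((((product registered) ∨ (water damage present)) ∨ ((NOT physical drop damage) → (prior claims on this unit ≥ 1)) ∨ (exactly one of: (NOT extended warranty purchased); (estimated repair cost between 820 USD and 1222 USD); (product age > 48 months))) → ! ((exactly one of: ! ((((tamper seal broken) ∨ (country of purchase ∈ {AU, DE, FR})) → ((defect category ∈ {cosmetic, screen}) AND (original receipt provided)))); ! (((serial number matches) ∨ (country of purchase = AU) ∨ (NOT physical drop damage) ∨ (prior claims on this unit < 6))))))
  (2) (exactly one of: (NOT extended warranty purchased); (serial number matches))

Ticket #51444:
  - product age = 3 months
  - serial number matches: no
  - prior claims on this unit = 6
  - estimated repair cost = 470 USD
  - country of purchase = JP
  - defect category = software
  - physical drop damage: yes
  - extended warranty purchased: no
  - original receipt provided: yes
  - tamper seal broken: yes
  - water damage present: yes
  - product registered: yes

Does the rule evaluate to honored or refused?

Honored

Atomic conditions:
  product registered: yes → true
  water damage present: yes → true
  NOT physical drop damage: yes → false
  prior claims on this unit ≥ 1: 6 ≥ 1 is true
  NOT extended warranty purchased: no → true
  estimated repair cost between 820 USD and 1222 USD: 470 in [820, 1222] is false
  product age > 48 months: 3 > 48 is false
  tamper seal broken: yes → true
  country of purchase ∈ {AU, DE, FR}: JP is not in the set → false
  defect category ∈ {cosmetic, screen}: software is not in the set → false
  original receipt provided: yes → true
  serial number matches: no → false
  country of purchase = AU: JP == AU is false
  prior claims on this unit < 6: 6 < 6 is false
Combine:
[1.1.1] true OR true = true
[1.1.2] false → true (antecedent false ⇒ implication holds) = true
[1.1.3] exactly-one(true, false, false) = true
[1.1] true OR true OR true = true
[1.2.1.1.1.1] true OR false = true
[1.2.1.1.1.2] false AND true = false
[1.2.1.1.1] true → false = false
[1.2.1.1] NOT false = true
[1.2.1.2.1] false OR false OR false OR false = false
[1.2.1.2] NOT false = true
[1.2.1] exactly-one(true, true) = false
[1.2] NOT false = true
[1] true → true = true
[2] exactly-one(true, false) = true
[root] true AND true = true
Overall: true → honored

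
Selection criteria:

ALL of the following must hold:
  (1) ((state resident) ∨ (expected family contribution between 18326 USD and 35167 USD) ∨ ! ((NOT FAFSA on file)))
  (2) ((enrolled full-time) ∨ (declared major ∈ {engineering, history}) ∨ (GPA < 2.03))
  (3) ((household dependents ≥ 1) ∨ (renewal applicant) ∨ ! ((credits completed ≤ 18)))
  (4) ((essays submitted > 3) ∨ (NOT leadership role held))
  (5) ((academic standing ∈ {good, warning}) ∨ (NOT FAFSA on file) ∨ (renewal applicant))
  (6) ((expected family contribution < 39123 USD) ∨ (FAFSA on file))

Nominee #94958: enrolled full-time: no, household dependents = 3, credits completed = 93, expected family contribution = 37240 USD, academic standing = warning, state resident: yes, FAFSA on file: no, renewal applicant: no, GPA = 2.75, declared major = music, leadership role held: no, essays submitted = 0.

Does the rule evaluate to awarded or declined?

Declined

Atomic conditions:
  state resident: yes → true
  expected family contribution between 18326 USD and 35167 USD: 37240 in [18326, 35167] is false
  NOT FAFSA on file: no → true
  enrolled full-time: no → false
  declared major ∈ {engineering, history}: music is not in the set → false
  GPA < 2.03: 2.75 < 2.03 is false
  household dependents ≥ 1: 3 ≥ 1 is true
  renewal applicant: no → false
  credits completed ≤ 18: 93 ≤ 18 is false
  essays submitted > 3: 0 > 3 is false
  NOT leadership role held: no → true
  academic standing ∈ {good, warning}: warning is in the set → true
  expected family contribution < 39123 USD: 37240 < 39123 is true
  FAFSA on file: no → false
Combine:
[1.3] NOT true = false
[1] true OR false OR false = true
[2] false OR false OR false = false
[3.3] NOT false = true
[3] true OR false OR true = true
[4] false OR true = true
[5] true OR true OR false = true
[6] true OR false = true
[root] true AND false AND true AND true AND true AND true = false
Overall: false → declined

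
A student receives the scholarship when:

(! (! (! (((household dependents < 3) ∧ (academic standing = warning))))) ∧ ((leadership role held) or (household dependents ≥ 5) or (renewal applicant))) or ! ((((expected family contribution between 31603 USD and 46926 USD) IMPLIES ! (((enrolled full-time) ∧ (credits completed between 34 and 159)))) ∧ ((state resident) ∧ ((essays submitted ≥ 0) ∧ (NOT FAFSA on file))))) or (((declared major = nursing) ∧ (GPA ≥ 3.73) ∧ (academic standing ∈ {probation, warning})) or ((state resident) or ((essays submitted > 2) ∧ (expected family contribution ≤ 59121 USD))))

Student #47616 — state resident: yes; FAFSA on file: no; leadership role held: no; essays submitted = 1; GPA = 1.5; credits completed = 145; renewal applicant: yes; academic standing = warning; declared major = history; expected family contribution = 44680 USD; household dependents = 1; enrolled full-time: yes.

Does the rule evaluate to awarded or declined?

Atomic conditions:
  household dependents < 3: 1 < 3 is true
  academic standing = warning: warning == warning is true
  leadership role held: no → false
  household dependents ≥ 5: 1 ≥ 5 is false
  renewal applicant: yes → true
  expected family contribution between 31603 USD and 46926 USD: 44680 in [31603, 46926] is true
  enrolled full-time: yes → true
  credits completed between 34 and 159: 145 in [34, 159] is true
  state resident: yes → true
  essays submitted ≥ 0: 1 ≥ 0 is true
  NOT FAFSA on file: no → true
  declared major = nursing: history == nursing is false
  GPA ≥ 3.73: 1.5 ≥ 3.73 is false
  academic standing ∈ {probation, warning}: warning is in the set → true
  essays submitted > 2: 1 > 2 is false
  expected family contribution ≤ 59121 USD: 44680 ≤ 59121 is true
Combine:
[1.1.1.1.1] true AND true = true
[1.1.1.1] NOT true = false
[1.1.1] NOT false = true
[1.1] NOT true = false
[1.2] false OR false OR true = true
[1] false AND true = false
[2.1.1.2.1] true AND true = true
[2.1.1.2] NOT true = false
[2.1.1] true → false = false
[2.1.2.2] true AND true = true
[2.1.2] true AND true = true
[2.1] false AND true = false
[2] NOT false = true
[3.1] false AND false AND true = false
[3.2.2] false AND true = false
[3.2] true OR false = true
[3] false OR true = true
[root] false OR true OR true = true
Overall: true → awarded

Awarded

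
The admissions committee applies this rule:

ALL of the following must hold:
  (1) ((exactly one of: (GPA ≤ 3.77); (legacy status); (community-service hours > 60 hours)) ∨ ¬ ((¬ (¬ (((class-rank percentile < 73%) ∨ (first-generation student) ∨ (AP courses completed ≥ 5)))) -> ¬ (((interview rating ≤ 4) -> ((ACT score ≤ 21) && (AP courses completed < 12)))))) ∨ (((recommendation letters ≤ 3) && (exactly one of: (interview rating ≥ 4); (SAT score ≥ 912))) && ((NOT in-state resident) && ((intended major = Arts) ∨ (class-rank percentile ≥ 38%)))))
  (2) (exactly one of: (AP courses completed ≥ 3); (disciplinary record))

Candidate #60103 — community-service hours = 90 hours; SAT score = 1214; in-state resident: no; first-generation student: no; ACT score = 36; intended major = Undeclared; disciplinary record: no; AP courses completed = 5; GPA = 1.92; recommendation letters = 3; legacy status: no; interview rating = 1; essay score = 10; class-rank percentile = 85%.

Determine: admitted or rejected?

Admitted

Atomic conditions:
  GPA ≤ 3.77: 1.92 ≤ 3.77 is true
  legacy status: no → false
  community-service hours > 60 hours: 90 > 60 is true
  class-rank percentile < 73%: 85 < 73 is false
  first-generation student: no → false
  AP courses completed ≥ 5: 5 ≥ 5 is true
  interview rating ≤ 4: 1 ≤ 4 is true
  ACT score ≤ 21: 36 ≤ 21 is false
  AP courses completed < 12: 5 < 12 is true
  recommendation letters ≤ 3: 3 ≤ 3 is true
  interview rating ≥ 4: 1 ≥ 4 is false
  SAT score ≥ 912: 1214 ≥ 912 is true
  NOT in-state resident: no → true
  intended major = Arts: Undeclared == Arts is false
  class-rank percentile ≥ 38%: 85 ≥ 38 is true
  AP courses completed ≥ 3: 5 ≥ 3 is true
  disciplinary record: no → false
Combine:
[1.1] exactly-one(true, false, true) = false
[1.2.1.1.1.1] false OR false OR true = true
[1.2.1.1.1] NOT true = false
[1.2.1.1] NOT false = true
[1.2.1.2.1.2] false AND true = false
[1.2.1.2.1] true → false = false
[1.2.1.2] NOT false = true
[1.2.1] true → true = true
[1.2] NOT true = false
[1.3.1.2] exactly-one(false, true) = true
[1.3.1] true AND true = true
[1.3.2.2] false OR true = true
[1.3.2] true AND true = true
[1.3] true AND true = true
[1] false OR false OR true = true
[2] exactly-one(true, false) = true
[root] true AND true = true
Overall: true → admitted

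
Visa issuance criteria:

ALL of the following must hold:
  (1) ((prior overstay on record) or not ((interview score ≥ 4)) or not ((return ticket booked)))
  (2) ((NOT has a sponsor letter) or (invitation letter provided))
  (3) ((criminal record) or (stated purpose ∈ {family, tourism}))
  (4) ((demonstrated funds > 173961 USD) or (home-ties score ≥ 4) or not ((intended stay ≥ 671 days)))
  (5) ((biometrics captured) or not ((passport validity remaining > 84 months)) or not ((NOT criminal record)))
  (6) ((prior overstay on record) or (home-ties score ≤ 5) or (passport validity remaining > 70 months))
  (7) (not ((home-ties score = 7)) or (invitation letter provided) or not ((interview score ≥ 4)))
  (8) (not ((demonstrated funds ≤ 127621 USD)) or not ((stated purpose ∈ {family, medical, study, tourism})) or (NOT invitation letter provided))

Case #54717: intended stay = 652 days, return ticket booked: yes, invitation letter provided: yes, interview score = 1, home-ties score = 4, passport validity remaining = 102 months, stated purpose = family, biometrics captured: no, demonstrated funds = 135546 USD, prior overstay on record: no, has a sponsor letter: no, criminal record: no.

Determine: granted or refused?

Refused

Atomic conditions:
  prior overstay on record: no → false
  interview score ≥ 4: 1 ≥ 4 is false
  return ticket booked: yes → true
  NOT has a sponsor letter: no → true
  invitation letter provided: yes → true
  criminal record: no → false
  stated purpose ∈ {family, tourism}: family is in the set → true
  demonstrated funds > 173961 USD: 135546 > 173961 is false
  home-ties score ≥ 4: 4 ≥ 4 is true
  intended stay ≥ 671 days: 652 ≥ 671 is false
  biometrics captured: no → false
  passport validity remaining > 84 months: 102 > 84 is true
  NOT criminal record: no → true
  home-ties score ≤ 5: 4 ≤ 5 is true
  passport validity remaining > 70 months: 102 > 70 is true
  home-ties score = 7: 4 == 7 is false
  demonstrated funds ≤ 127621 USD: 135546 ≤ 127621 is false
  stated purpose ∈ {family, medical, study, tourism}: family is in the set → true
  NOT invitation letter provided: yes → false
Combine:
[1.2] NOT false = true
[1.3] NOT true = false
[1] false OR true OR false = true
[2] true OR true = true
[3] false OR true = true
[4.3] NOT false = true
[4] false OR true OR true = true
[5.2] NOT true = false
[5.3] NOT true = false
[5] false OR false OR false = false
[6] false OR true OR true = true
[7.1] NOT false = true
[7.3] NOT false = true
[7] true OR true OR true = true
[8.1] NOT false = true
[8.2] NOT true = false
[8] true OR false OR false = true
[root] true AND true AND true AND true AND false AND true AND true AND true = false
Overall: false → refused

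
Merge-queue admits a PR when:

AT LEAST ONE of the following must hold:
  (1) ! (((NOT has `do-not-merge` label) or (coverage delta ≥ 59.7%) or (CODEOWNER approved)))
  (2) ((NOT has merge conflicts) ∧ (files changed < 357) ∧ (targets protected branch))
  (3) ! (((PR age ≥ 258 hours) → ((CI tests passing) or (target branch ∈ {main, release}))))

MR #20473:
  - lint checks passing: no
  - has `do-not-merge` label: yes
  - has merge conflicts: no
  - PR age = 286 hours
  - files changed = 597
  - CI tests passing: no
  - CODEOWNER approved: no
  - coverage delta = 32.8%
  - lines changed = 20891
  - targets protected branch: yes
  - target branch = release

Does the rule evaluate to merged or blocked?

Merged

Atomic conditions:
  NOT has `do-not-merge` label: yes → false
  coverage delta ≥ 59.7%: 32.8 ≥ 59.7 is false
  CODEOWNER approved: no → false
  NOT has merge conflicts: no → true
  files changed < 357: 597 < 357 is false
  targets protected branch: yes → true
  PR age ≥ 258 hours: 286 ≥ 258 is true
  CI tests passing: no → false
  target branch ∈ {main, release}: release is in the set → true
Combine:
[1.1] false OR false OR false = false
[1] NOT false = true
[2] true AND false AND true = false
[3.1.2] false OR true = true
[3.1] true → true = true
[3] NOT true = false
[root] true OR false OR false = true
Overall: true → merged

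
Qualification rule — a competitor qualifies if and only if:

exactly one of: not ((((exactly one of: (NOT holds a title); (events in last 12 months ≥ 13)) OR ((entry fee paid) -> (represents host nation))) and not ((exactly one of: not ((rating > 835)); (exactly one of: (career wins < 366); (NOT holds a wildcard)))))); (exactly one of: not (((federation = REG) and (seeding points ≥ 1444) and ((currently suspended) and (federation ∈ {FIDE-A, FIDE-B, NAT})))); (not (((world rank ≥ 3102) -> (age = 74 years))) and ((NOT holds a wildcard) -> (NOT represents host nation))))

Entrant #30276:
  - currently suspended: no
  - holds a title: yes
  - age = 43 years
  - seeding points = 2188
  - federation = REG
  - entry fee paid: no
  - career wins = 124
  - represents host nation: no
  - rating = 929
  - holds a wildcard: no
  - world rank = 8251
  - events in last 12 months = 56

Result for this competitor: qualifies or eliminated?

Atomic conditions:
  NOT holds a title: yes → false
  events in last 12 months ≥ 13: 56 ≥ 13 is true
  entry fee paid: no → false
  represents host nation: no → false
  rating > 835: 929 > 835 is true
  career wins < 366: 124 < 366 is true
  NOT holds a wildcard: no → true
  federation = REG: REG == REG is true
  seeding points ≥ 1444: 2188 ≥ 1444 is true
  currently suspended: no → false
  federation ∈ {FIDE-A, FIDE-B, NAT}: REG is not in the set → false
  world rank ≥ 3102: 8251 ≥ 3102 is true
  age = 74 years: 43 == 74 is false
  NOT represents host nation: no → true
Combine:
[1.1.1.1] exactly-one(false, true) = true
[1.1.1.2] false → false (antecedent false ⇒ implication holds) = true
[1.1.1] true OR true = true
[1.1.2.1.1] NOT true = false
[1.1.2.1.2] exactly-one(true, true) = false
[1.1.2.1] exactly-one(false, false) = false
[1.1.2] NOT false = true
[1.1] true AND true = true
[1] NOT true = false
[2.1.1.3] false AND false = false
[2.1.1] true AND true AND false = false
[2.1] NOT false = true
[2.2.1.1] true → false = false
[2.2.1] NOT false = true
[2.2.2] true → true = true
[2.2] true AND true = true
[2] exactly-one(true, true) = false
[root] exactly-one(false, false) = false
Overall: false → eliminated

Eliminated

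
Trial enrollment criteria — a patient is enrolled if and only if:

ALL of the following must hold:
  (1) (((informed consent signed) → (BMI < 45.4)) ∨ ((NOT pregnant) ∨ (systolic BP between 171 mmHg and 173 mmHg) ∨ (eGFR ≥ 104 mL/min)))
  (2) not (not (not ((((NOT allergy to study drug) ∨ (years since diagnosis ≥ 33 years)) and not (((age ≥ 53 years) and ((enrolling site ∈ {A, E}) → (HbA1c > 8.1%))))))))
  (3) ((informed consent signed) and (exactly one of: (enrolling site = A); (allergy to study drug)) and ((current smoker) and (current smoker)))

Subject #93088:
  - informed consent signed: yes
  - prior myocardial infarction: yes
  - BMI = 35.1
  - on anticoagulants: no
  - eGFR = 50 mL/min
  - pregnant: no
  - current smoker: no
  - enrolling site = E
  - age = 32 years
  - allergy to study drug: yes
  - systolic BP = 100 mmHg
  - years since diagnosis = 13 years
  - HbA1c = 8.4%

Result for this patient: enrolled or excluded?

Atomic conditions:
  informed consent signed: yes → true
  BMI < 45.4: 35.1 < 45.4 is true
  NOT pregnant: no → true
  systolic BP between 171 mmHg and 173 mmHg: 100 in [171, 173] is false
  eGFR ≥ 104 mL/min: 50 ≥ 104 is false
  NOT allergy to study drug: yes → false
  years since diagnosis ≥ 33 years: 13 ≥ 33 is false
  age ≥ 53 years: 32 ≥ 53 is false
  enrolling site ∈ {A, E}: E is in the set → true
  HbA1c > 8.1%: 8.4 > 8.1 is true
  enrolling site = A: E == A is false
  allergy to study drug: yes → true
  current smoker: no → false
Combine:
[1.1] true → true = true
[1.2] true OR false OR false = true
[1] true OR true = true
[2.1.1.1.1] false OR false = false
[2.1.1.1.2.1.2] true → true = true
[2.1.1.1.2.1] false AND true = false
[2.1.1.1.2] NOT false = true
[2.1.1.1] false AND true = false
[2.1.1] NOT false = true
[2.1] NOT true = false
[2] NOT false = true
[3.2] exactly-one(false, true) = true
[3.3] false AND false = false
[3] true AND true AND false = false
[root] true AND true AND false = false
Overall: false → excluded

Excluded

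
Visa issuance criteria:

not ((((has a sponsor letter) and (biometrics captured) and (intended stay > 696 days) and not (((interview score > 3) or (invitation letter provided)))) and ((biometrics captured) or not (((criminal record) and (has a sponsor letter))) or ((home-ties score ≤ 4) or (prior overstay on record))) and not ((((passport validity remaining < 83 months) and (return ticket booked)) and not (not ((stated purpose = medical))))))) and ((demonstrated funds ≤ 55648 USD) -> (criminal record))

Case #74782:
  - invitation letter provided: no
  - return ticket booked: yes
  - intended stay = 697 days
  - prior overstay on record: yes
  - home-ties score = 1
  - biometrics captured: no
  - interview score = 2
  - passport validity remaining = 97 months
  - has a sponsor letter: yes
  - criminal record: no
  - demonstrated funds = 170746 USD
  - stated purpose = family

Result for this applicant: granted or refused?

Granted

Atomic conditions:
  has a sponsor letter: yes → true
  biometrics captured: no → false
  intended stay > 696 days: 697 > 696 is true
  interview score > 3: 2 > 3 is false
  invitation letter provided: no → false
  criminal record: no → false
  home-ties score ≤ 4: 1 ≤ 4 is true
  prior overstay on record: yes → true
  passport validity remaining < 83 months: 97 < 83 is false
  return ticket booked: yes → true
  stated purpose = medical: family == medical is false
  demonstrated funds ≤ 55648 USD: 170746 ≤ 55648 is false
Combine:
[1.1.1.4.1] false OR false = false
[1.1.1.4] NOT false = true
[1.1.1] true AND false AND true AND true = false
[1.1.2.2.1] false AND true = false
[1.1.2.2] NOT false = true
[1.1.2.3] true OR true = true
[1.1.2] false OR true OR true = true
[1.1.3.1.1] false AND true = false
[1.1.3.1.2.1] NOT false = true
[1.1.3.1.2] NOT true = false
[1.1.3.1] false AND false = false
[1.1.3] NOT false = true
[1.1] false AND true AND true = false
[1] NOT false = true
[2] false → false (antecedent false ⇒ implication holds) = true
[root] true AND true = true
Overall: true → granted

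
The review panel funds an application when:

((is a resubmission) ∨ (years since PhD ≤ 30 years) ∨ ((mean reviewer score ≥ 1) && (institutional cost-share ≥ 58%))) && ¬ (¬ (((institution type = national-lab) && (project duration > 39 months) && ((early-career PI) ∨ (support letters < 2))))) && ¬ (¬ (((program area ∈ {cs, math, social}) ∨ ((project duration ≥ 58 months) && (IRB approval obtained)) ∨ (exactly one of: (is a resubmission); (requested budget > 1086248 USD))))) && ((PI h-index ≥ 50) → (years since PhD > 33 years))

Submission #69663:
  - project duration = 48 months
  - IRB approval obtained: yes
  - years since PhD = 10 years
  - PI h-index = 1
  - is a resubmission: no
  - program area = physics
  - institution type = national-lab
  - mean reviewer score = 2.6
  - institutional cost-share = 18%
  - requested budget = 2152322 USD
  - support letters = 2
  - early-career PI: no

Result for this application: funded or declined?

Declined

Atomic conditions:
  is a resubmission: no → false
  years since PhD ≤ 30 years: 10 ≤ 30 is true
  mean reviewer score ≥ 1: 2.6 ≥ 1 is true
  institutional cost-share ≥ 58%: 18 ≥ 58 is false
  institution type = national-lab: national-lab == national-lab is true
  project duration > 39 months: 48 > 39 is true
  early-career PI: no → false
  support letters < 2: 2 < 2 is false
  program area ∈ {cs, math, social}: physics is not in the set → false
  project duration ≥ 58 months: 48 ≥ 58 is false
  IRB approval obtained: yes → true
  requested budget > 1086248 USD: 2152322 > 1086248 is true
  PI h-index ≥ 50: 1 ≥ 50 is false
  years since PhD > 33 years: 10 > 33 is false
Combine:
[1.3] true AND false = false
[1] false OR true OR false = true
[2.1.1.3] false OR false = false
[2.1.1] true AND true AND false = false
[2.1] NOT false = true
[2] NOT true = false
[3.1.1.2] false AND true = false
[3.1.1.3] exactly-one(false, true) = true
[3.1.1] false OR false OR true = true
[3.1] NOT true = false
[3] NOT false = true
[4] false → false (antecedent false ⇒ implication holds) = true
[root] true AND false AND true AND true = false
Overall: false → declined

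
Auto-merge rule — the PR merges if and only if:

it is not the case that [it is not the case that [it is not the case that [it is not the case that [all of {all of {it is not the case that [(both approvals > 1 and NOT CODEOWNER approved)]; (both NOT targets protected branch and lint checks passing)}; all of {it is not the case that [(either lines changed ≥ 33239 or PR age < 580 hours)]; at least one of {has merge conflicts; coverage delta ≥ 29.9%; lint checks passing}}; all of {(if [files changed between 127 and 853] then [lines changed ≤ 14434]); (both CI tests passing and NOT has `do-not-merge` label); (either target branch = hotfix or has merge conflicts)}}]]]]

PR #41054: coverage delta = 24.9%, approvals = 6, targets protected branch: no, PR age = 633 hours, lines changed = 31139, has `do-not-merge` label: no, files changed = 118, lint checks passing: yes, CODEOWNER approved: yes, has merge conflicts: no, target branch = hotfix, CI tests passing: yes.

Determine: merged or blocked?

Atomic conditions:
  approvals > 1: 6 > 1 is true
  NOT CODEOWNER approved: yes → false
  NOT targets protected branch: no → true
  lint checks passing: yes → true
  lines changed ≥ 33239: 31139 ≥ 33239 is false
  PR age < 580 hours: 633 < 580 is false
  has merge conflicts: no → false
  coverage delta ≥ 29.9%: 24.9 ≥ 29.9 is false
  files changed between 127 and 853: 118 in [127, 853] is false
  lines changed ≤ 14434: 31139 ≤ 14434 is false
  CI tests passing: yes → true
  NOT has `do-not-merge` label: no → true
  target branch = hotfix: hotfix == hotfix is true
Combine:
[1.1.1.1.1.1.1] true AND false = false
[1.1.1.1.1.1] NOT false = true
[1.1.1.1.1.2] true AND true = true
[1.1.1.1.1] true AND true = true
[1.1.1.1.2.1.1] false OR false = false
[1.1.1.1.2.1] NOT false = true
[1.1.1.1.2.2] false OR false OR true = true
[1.1.1.1.2] true AND true = true
[1.1.1.1.3.1] false → false (antecedent false ⇒ implication holds) = true
[1.1.1.1.3.2] true AND true = true
[1.1.1.1.3.3] true OR false = true
[1.1.1.1.3] true AND true AND true = true
[1.1.1.1] true AND true AND true = true
[1.1.1] NOT true = false
[1.1] NOT false = true
[1] NOT true = false
[root] NOT false = true
Overall: true → merged

Merged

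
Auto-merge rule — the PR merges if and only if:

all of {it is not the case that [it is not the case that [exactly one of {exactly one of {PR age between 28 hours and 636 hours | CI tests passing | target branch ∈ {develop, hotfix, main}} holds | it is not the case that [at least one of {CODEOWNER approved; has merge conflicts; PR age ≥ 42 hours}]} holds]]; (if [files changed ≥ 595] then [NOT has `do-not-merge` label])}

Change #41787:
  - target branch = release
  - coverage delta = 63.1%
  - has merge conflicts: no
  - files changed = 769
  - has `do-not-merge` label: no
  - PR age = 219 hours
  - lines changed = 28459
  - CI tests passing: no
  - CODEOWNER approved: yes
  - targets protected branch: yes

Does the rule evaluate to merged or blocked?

Atomic conditions:
  PR age between 28 hours and 636 hours: 219 in [28, 636] is true
  CI tests passing: no → false
  target branch ∈ {develop, hotfix, main}: release is not in the set → false
  CODEOWNER approved: yes → true
  has merge conflicts: no → false
  PR age ≥ 42 hours: 219 ≥ 42 is true
  files changed ≥ 595: 769 ≥ 595 is true
  NOT has `do-not-merge` label: no → true
Combine:
[1.1.1.1] exactly-one(true, false, false) = true
[1.1.1.2.1] true OR false OR true = true
[1.1.1.2] NOT true = false
[1.1.1] exactly-one(true, false) = true
[1.1] NOT true = false
[1] NOT false = true
[2] true → true = true
[root] true AND true = true
Overall: true → merged

Merged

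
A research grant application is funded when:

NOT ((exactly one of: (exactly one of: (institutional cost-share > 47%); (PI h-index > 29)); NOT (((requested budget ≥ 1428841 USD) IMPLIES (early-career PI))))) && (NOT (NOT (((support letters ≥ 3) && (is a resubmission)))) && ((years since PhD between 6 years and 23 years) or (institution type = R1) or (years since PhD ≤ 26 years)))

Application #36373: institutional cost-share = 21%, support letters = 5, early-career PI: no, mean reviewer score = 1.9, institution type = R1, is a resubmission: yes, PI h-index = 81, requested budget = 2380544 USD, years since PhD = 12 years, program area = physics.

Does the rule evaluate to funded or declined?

Funded

Atomic conditions:
  institutional cost-share > 47%: 21 > 47 is false
  PI h-index > 29: 81 > 29 is true
  requested budget ≥ 1428841 USD: 2380544 ≥ 1428841 is true
  early-career PI: no → false
  support letters ≥ 3: 5 ≥ 3 is true
  is a resubmission: yes → true
  years since PhD between 6 years and 23 years: 12 in [6, 23] is true
  institution type = R1: R1 == R1 is true
  years since PhD ≤ 26 years: 12 ≤ 26 is true
Combine:
[1.1.1] exactly-one(false, true) = true
[1.1.2.1] true → false = false
[1.1.2] NOT false = true
[1.1] exactly-one(true, true) = false
[1] NOT false = true
[2.1.1.1] true AND true = true
[2.1.1] NOT true = false
[2.1] NOT false = true
[2.2] true OR true OR true = true
[2] true AND true = true
[root] true AND true = true
Overall: true → funded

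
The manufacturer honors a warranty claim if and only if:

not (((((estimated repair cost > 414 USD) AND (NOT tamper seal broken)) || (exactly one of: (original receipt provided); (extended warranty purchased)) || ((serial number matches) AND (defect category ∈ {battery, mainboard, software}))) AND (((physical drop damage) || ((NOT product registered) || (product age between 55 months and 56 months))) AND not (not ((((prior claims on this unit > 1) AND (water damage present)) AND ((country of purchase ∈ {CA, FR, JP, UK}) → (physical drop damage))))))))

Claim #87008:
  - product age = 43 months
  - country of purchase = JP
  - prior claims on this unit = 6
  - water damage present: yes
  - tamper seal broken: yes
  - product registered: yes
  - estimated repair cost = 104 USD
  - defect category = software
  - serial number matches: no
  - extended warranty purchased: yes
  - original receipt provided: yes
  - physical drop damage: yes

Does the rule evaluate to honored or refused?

Atomic conditions:
  estimated repair cost > 414 USD: 104 > 414 is false
  NOT tamper seal broken: yes → false
  original receipt provided: yes → true
  extended warranty purchased: yes → true
  serial number matches: no → false
  defect category ∈ {battery, mainboard, software}: software is in the set → true
  physical drop damage: yes → true
  NOT product registered: yes → false
  product age between 55 months and 56 months: 43 in [55, 56] is false
  prior claims on this unit > 1: 6 > 1 is true
  water damage present: yes → true
  country of purchase ∈ {CA, FR, JP, UK}: JP is in the set → true
Combine:
[1.1.1] false AND false = false
[1.1.2] exactly-one(true, true) = false
[1.1.3] false AND true = false
[1.1] false OR false OR false = false
[1.2.1.2] false OR false = false
[1.2.1] true OR false = true
[1.2.2.1.1.1] true AND true = true
[1.2.2.1.1.2] true → true = true
[1.2.2.1.1] true AND true = true
[1.2.2.1] NOT true = false
[1.2.2] NOT false = true
[1.2] true AND true = true
[1] false AND true = false
[root] NOT false = true
Overall: true → honored

Honored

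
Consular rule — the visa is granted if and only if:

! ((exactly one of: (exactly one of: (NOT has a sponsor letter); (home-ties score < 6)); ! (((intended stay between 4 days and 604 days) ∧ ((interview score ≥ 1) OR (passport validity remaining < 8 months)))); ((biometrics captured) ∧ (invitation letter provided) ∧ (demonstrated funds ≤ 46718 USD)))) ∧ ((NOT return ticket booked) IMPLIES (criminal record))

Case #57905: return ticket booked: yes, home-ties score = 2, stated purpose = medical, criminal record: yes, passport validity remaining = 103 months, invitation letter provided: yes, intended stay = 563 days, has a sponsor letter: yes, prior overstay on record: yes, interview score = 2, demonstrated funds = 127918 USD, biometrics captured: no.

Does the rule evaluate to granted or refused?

Refused

Atomic conditions:
  NOT has a sponsor letter: yes → false
  home-ties score < 6: 2 < 6 is true
  intended stay between 4 days and 604 days: 563 in [4, 604] is true
  interview score ≥ 1: 2 ≥ 1 is true
  passport validity remaining < 8 months: 103 < 8 is false
  biometrics captured: no → false
  invitation letter provided: yes → true
  demonstrated funds ≤ 46718 USD: 127918 ≤ 46718 is false
  NOT return ticket booked: yes → false
  criminal record: yes → true
Combine:
[1.1.1] exactly-one(false, true) = true
[1.1.2.1.2] true OR false = true
[1.1.2.1] true AND true = true
[1.1.2] NOT true = false
[1.1.3] false AND true AND false = false
[1.1] exactly-one(true, false, false) = true
[1] NOT true = false
[2] false → true (antecedent false ⇒ implication holds) = true
[root] false AND true = false
Overall: false → refused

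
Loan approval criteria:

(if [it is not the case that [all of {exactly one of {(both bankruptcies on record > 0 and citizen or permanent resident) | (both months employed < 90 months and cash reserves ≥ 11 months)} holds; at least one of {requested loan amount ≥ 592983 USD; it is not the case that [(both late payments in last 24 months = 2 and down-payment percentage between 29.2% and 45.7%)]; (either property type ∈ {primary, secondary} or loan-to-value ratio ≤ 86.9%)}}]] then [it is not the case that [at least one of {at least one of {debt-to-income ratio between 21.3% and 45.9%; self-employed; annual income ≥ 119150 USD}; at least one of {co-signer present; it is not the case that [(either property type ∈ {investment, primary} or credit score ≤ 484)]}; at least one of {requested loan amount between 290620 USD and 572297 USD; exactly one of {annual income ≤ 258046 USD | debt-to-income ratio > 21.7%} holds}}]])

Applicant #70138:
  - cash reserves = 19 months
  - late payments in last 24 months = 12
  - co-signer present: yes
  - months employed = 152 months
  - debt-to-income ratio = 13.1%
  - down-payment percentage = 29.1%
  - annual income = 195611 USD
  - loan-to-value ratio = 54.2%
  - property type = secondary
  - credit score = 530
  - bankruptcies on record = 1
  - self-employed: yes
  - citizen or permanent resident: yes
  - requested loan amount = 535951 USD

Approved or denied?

Atomic conditions:
  bankruptcies on record > 0: 1 > 0 is true
  citizen or permanent resident: yes → true
  months employed < 90 months: 152 < 90 is false
  cash reserves ≥ 11 months: 19 ≥ 11 is true
  requested loan amount ≥ 592983 USD: 535951 ≥ 592983 is false
  late payments in last 24 months = 2: 12 == 2 is false
  down-payment percentage between 29.2% and 45.7%: 29.1 in [29.2, 45.7] is false
  property type ∈ {primary, secondary}: secondary is in the set → true
  loan-to-value ratio ≤ 86.9%: 54.2 ≤ 86.9 is true
  debt-to-income ratio between 21.3% and 45.9%: 13.1 in [21.3, 45.9] is false
  self-employed: yes → true
  annual income ≥ 119150 USD: 195611 ≥ 119150 is true
  co-signer present: yes → true
  property type ∈ {investment, primary}: secondary is not in the set → false
  credit score ≤ 484: 530 ≤ 484 is false
  requested loan amount between 290620 USD and 572297 USD: 535951 in [290620, 572297] is true
  annual income ≤ 258046 USD: 195611 ≤ 258046 is true
  debt-to-income ratio > 21.7%: 13.1 > 21.7 is false
Combine:
[1.1.1.1] true AND true = true
[1.1.1.2] false AND true = false
[1.1.1] exactly-one(true, false) = true
[1.1.2.2.1] false AND false = false
[1.1.2.2] NOT false = true
[1.1.2.3] true OR true = true
[1.1.2] false OR true OR true = true
[1.1] true AND true = true
[1] NOT true = false
[2.1.1] false OR true OR true = true
[2.1.2.2.1] false OR false = false
[2.1.2.2] NOT false = true
[2.1.2] true OR true = true
[2.1.3.2] exactly-one(true, false) = true
[2.1.3] true OR true = true
[2.1] true OR true OR true = true
[2] NOT true = false
[root] false → false (antecedent false ⇒ implication holds) = true
Overall: true → approved

Approved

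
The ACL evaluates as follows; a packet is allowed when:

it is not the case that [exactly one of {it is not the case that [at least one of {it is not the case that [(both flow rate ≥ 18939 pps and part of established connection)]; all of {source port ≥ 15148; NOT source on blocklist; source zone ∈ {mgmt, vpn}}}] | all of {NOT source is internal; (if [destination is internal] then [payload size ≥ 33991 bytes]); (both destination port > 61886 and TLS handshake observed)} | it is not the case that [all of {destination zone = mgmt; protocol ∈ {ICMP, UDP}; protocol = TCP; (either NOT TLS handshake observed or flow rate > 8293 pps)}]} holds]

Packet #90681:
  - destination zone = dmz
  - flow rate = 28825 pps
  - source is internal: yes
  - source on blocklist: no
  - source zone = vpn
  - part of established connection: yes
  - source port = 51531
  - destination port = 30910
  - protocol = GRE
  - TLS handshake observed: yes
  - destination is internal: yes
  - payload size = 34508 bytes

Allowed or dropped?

Dropped

Atomic conditions:
  flow rate ≥ 18939 pps: 28825 ≥ 18939 is true
  part of established connection: yes → true
  source port ≥ 15148: 51531 ≥ 15148 is true
  NOT source on blocklist: no → true
  source zone ∈ {mgmt, vpn}: vpn is in the set → true
  NOT source is internal: yes → false
  destination is internal: yes → true
  payload size ≥ 33991 bytes: 34508 ≥ 33991 is true
  destination port > 61886: 30910 > 61886 is false
  TLS handshake observed: yes → true
  destination zone = mgmt: dmz == mgmt is false
  protocol ∈ {ICMP, UDP}: GRE is not in the set → false
  protocol = TCP: GRE == TCP is false
  NOT TLS handshake observed: yes → false
  flow rate > 8293 pps: 28825 > 8293 is true
Combine:
[1.1.1.1.1] true AND true = true
[1.1.1.1] NOT true = false
[1.1.1.2] true AND true AND true = true
[1.1.1] false OR true = true
[1.1] NOT true = false
[1.2.2] true → true = true
[1.2.3] false AND true = false
[1.2] false AND true AND false = false
[1.3.1.4] false OR true = true
[1.3.1] false AND false AND false AND true = false
[1.3] NOT false = true
[1] exactly-one(false, false, true) = true
[root] NOT true = false
Overall: false → dropped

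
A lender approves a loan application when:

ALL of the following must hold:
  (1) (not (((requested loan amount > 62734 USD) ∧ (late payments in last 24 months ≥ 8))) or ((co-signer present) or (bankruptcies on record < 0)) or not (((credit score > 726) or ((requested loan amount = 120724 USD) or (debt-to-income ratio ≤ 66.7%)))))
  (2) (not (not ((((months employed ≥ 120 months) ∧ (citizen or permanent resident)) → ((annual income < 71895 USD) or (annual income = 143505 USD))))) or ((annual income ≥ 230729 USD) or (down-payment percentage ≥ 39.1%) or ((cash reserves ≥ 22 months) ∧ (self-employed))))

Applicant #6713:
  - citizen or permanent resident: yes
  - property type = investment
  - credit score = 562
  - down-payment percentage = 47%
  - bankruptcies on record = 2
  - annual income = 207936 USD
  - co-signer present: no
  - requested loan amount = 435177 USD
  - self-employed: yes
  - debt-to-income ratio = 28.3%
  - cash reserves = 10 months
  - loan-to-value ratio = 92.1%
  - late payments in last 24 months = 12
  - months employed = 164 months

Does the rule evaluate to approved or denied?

Atomic conditions:
  requested loan amount > 62734 USD: 435177 > 62734 is true
  late payments in last 24 months ≥ 8: 12 ≥ 8 is true
  co-signer present: no → false
  bankruptcies on record < 0: 2 < 0 is false
  credit score > 726: 562 > 726 is false
  requested loan amount = 120724 USD: 435177 == 120724 is false
  debt-to-income ratio ≤ 66.7%: 28.3 ≤ 66.7 is true
  months employed ≥ 120 months: 164 ≥ 120 is true
  citizen or permanent resident: yes → true
  annual income < 71895 USD: 207936 < 71895 is false
  annual income = 143505 USD: 207936 == 143505 is false
  annual income ≥ 230729 USD: 207936 ≥ 230729 is false
  down-payment percentage ≥ 39.1%: 47 ≥ 39.1 is true
  cash reserves ≥ 22 months: 10 ≥ 22 is false
  self-employed: yes → true
Combine:
[1.1.1] true AND true = true
[1.1] NOT true = false
[1.2] false OR false = false
[1.3.1.2] false OR true = true
[1.3.1] false OR true = true
[1.3] NOT true = false
[1] false OR false OR false = false
[2.1.1.1.1] true AND true = true
[2.1.1.1.2] false OR false = false
[2.1.1.1] true → false = false
[2.1.1] NOT false = true
[2.1] NOT true = false
[2.2.3] false AND true = false
[2.2] false OR true OR false = true
[2] false OR true = true
[root] false AND true = false
Overall: false → denied

Denied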